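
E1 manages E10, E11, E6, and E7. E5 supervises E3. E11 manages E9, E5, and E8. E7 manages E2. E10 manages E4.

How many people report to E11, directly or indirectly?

E11 directly manages E9, E5, E8. E9 has no reports. Under E5: E3 (1). E8 has no reports. So E11's organization is 3 direct reports plus everyone under them: 1 + 2 + 1 = 4.

4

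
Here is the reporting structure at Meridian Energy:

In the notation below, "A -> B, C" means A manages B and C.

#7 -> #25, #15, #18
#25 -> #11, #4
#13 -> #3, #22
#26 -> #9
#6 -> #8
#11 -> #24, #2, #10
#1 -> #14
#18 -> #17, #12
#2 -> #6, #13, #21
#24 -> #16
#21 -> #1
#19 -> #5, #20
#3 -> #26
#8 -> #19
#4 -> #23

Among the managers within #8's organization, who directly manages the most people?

Direct-report counts within #8's organization: #8 has 1; #19 has 2. The largest is 2, held by #19.

#19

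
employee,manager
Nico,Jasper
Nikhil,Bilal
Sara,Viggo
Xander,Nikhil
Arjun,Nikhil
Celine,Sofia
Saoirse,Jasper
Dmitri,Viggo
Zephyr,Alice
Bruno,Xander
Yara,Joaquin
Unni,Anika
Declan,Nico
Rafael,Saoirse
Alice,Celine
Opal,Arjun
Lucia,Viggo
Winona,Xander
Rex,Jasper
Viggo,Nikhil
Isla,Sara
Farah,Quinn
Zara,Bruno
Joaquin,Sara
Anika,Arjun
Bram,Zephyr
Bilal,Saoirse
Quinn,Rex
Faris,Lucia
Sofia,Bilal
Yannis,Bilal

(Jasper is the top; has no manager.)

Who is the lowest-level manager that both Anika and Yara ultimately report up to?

Nikhil

Anika's chain of managers is Arjun, Nikhil, Bilal, Saoirse, Jasper. Yara's chain of managers is Joaquin, Sara, Viggo, Nikhil, Bilal, Saoirse, Jasper. The first manager that appears in both chains is Nikhil.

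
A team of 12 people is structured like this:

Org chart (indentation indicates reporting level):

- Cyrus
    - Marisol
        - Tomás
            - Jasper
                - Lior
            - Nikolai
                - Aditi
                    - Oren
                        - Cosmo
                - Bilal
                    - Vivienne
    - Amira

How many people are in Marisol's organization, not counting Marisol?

9

Marisol directly manages Tomás. Under Tomás: Nikolai, Bilal, Vivienne, Aditi, Oren, Cosmo, Jasper, Lior (8). That's 9 in total.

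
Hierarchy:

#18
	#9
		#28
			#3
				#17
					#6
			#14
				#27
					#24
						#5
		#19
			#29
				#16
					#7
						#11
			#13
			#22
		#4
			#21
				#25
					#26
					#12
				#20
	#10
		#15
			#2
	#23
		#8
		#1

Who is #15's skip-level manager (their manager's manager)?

#15 reports to #10, and #10 reports to #18. So #15's skip-level manager is #18.

#18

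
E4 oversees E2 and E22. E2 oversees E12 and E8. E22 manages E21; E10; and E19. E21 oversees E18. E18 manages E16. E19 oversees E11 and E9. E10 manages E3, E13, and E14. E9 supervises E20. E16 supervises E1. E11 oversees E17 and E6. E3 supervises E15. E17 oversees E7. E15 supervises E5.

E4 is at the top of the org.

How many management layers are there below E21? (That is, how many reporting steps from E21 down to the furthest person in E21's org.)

3

The longest chain under E21 runs E21 → E18 → E16 → E1, which is 3 levels below E21.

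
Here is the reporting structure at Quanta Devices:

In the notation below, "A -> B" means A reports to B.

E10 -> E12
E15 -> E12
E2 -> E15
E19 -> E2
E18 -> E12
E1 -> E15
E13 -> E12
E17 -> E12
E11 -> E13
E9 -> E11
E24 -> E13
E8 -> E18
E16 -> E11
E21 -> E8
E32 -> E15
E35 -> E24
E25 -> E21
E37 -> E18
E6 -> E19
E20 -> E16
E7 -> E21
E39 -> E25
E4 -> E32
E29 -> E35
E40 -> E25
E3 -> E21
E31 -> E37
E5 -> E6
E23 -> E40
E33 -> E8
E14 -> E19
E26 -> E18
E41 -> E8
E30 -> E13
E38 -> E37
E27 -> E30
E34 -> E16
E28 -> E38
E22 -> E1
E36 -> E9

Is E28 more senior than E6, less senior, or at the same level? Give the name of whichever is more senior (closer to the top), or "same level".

Both E28 and E6 are 4 levels below E12.

same level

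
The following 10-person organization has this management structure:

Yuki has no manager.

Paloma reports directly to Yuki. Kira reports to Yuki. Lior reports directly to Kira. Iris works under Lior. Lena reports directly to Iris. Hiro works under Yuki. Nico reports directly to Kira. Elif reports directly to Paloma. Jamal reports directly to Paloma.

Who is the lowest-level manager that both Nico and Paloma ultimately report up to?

Nico's chain of managers is Kira, Yuki. Paloma's chain of managers is Yuki. The first manager that appears in both chains is Yuki.

Yuki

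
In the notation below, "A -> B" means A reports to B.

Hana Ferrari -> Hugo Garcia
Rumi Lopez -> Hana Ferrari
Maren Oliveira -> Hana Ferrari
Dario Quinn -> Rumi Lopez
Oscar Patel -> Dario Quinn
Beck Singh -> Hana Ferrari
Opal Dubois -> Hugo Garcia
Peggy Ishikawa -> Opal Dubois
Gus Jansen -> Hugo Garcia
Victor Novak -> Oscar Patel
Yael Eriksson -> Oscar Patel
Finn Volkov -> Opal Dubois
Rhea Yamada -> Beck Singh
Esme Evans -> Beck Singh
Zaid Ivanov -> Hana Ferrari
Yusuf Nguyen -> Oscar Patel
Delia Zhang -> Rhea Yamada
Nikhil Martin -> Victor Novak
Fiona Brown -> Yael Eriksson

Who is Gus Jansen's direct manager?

Gus Jansen reports directly to Hugo Garcia.

Hugo Garcia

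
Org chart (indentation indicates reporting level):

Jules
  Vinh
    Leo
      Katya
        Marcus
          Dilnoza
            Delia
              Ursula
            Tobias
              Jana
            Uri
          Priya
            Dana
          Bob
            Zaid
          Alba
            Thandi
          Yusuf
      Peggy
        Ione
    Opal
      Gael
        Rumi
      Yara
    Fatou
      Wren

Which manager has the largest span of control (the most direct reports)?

Marcus

Direct-report counts: Jules has 1; Vinh has 3; Fatou has 1; Opal has 2; Gael has 1; Leo has 2; Peggy has 1; Katya has 1; Marcus has 5; Alba has 1; Bob has 1; Priya has 1; Dilnoza has 3; Tobias has 1; Delia has 1. The largest is 5, held by Marcus.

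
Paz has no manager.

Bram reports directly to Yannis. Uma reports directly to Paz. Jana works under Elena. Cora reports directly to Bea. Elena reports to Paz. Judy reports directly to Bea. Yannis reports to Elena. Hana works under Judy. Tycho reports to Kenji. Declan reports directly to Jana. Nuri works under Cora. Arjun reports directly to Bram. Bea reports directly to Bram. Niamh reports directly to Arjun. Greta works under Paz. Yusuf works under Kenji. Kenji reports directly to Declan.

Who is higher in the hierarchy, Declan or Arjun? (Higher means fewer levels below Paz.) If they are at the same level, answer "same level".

Declan is 3 levels below Paz; Arjun is 4. Declan is higher.

Declan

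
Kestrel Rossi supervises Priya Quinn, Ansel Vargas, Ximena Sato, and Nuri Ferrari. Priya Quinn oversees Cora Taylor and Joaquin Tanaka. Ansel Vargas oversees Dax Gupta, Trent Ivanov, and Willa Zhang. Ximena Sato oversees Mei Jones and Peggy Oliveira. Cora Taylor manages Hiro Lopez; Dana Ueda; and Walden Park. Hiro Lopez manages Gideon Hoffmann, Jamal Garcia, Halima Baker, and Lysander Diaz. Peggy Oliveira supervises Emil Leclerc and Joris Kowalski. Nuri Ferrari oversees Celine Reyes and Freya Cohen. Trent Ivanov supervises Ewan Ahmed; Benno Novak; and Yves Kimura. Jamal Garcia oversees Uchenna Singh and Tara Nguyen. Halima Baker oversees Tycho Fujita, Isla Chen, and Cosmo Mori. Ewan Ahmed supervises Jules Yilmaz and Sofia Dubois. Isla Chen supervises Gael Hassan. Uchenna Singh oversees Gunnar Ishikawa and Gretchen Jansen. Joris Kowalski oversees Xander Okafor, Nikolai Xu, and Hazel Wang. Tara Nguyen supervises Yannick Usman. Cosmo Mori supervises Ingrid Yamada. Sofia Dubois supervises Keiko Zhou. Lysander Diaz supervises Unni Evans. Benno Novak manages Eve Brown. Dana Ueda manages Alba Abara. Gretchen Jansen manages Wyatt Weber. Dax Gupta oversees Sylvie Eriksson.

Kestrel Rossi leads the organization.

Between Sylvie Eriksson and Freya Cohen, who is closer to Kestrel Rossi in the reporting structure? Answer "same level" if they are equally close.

Sylvie Eriksson is 3 levels below Kestrel Rossi; Freya Cohen is 2. Freya Cohen is higher.

Freya Cohen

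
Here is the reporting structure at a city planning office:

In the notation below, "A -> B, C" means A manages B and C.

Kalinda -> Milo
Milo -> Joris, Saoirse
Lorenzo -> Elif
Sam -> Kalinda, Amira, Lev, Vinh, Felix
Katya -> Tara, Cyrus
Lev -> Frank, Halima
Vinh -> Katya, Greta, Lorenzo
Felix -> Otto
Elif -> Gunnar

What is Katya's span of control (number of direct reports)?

Katya directly manages Tara, Cyrus. That is 2 direct reports.

2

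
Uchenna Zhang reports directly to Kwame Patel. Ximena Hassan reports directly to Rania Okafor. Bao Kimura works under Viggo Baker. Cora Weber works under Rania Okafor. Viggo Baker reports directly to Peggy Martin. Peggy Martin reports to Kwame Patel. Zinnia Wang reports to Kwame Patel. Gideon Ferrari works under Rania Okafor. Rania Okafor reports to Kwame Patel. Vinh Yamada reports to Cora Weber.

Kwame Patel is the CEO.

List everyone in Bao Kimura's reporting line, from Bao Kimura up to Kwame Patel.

Bao Kimura -> Viggo Baker -> Peggy Martin -> Kwame Patel

Bao Kimura reports to Viggo Baker. Viggo Baker reports to Peggy Martin. Peggy Martin reports to Kwame Patel. Kwame Patel is at the top.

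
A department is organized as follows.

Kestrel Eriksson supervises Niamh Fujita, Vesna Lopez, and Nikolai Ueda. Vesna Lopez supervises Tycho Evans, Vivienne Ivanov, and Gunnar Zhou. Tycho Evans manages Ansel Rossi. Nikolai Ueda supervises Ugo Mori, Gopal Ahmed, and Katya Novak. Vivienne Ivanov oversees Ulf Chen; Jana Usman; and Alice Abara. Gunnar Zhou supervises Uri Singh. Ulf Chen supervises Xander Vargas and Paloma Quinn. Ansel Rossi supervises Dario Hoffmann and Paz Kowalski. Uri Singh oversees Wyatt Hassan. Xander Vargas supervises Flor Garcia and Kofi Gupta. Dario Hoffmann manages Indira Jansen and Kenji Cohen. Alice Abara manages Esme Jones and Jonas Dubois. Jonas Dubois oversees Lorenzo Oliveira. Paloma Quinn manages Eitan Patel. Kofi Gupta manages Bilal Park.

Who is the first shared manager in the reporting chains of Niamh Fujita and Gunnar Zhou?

Niamh Fujita's chain of managers is Kestrel Eriksson. Gunnar Zhou's chain of managers is Vesna Lopez, Kestrel Eriksson. The first manager that appears in both chains is Kestrel Eriksson.

Kestrel Eriksson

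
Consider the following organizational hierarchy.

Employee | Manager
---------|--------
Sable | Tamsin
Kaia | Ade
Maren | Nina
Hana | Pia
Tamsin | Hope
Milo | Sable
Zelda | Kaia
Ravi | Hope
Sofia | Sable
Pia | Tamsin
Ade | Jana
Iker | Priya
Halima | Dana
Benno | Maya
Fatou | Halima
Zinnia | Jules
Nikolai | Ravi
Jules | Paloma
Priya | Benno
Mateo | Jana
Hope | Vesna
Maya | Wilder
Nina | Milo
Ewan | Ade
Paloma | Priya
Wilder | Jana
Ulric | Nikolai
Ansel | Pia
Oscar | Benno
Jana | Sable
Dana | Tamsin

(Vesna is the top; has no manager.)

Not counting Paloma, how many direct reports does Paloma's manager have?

Paloma reports to Priya. Priya's other direct reports are Iker — 1 peer.

1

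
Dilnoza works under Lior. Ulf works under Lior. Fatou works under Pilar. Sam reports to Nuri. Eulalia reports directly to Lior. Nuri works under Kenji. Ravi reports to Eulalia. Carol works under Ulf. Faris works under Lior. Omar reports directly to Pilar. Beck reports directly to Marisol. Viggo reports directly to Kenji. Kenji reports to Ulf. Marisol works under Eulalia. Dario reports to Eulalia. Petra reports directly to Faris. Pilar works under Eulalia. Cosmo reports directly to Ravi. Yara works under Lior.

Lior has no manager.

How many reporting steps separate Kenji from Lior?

2

Chain from Kenji up to Lior: Kenji → Ulf → Lior. That is 2 steps up, so Kenji is 2 levels below Lior.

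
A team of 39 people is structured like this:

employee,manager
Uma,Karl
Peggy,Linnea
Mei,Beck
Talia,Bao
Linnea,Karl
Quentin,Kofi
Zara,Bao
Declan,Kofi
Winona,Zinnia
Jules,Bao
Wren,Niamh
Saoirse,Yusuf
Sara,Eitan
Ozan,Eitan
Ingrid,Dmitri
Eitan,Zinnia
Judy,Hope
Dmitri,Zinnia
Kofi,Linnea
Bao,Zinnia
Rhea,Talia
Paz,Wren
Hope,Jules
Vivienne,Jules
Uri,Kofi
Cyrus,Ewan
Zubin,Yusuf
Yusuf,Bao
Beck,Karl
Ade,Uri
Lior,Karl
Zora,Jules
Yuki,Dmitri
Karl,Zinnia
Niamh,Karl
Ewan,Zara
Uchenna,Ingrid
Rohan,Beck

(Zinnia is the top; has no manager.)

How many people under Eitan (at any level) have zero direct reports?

2

The people in Eitan's organization with no one reporting to them are Sara, Ozan. That is 2.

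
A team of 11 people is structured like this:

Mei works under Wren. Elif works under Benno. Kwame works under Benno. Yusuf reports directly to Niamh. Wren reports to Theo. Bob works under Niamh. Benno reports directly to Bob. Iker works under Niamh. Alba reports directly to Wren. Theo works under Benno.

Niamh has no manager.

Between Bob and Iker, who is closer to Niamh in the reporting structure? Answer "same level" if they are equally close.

same level

Both Bob and Iker are 1 level below Niamh.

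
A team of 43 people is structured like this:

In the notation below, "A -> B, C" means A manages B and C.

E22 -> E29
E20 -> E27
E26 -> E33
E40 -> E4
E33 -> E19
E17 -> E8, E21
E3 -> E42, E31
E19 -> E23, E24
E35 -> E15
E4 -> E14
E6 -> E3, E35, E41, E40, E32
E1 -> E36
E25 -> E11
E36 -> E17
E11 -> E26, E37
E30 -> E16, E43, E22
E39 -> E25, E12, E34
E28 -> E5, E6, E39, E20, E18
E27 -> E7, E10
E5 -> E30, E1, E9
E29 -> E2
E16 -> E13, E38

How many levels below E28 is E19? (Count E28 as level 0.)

6

Chain from E19 up to E28: E19 → E33 → E26 → E11 → E25 → E39 → E28. That is 6 steps up, so E19 is 6 levels below E28.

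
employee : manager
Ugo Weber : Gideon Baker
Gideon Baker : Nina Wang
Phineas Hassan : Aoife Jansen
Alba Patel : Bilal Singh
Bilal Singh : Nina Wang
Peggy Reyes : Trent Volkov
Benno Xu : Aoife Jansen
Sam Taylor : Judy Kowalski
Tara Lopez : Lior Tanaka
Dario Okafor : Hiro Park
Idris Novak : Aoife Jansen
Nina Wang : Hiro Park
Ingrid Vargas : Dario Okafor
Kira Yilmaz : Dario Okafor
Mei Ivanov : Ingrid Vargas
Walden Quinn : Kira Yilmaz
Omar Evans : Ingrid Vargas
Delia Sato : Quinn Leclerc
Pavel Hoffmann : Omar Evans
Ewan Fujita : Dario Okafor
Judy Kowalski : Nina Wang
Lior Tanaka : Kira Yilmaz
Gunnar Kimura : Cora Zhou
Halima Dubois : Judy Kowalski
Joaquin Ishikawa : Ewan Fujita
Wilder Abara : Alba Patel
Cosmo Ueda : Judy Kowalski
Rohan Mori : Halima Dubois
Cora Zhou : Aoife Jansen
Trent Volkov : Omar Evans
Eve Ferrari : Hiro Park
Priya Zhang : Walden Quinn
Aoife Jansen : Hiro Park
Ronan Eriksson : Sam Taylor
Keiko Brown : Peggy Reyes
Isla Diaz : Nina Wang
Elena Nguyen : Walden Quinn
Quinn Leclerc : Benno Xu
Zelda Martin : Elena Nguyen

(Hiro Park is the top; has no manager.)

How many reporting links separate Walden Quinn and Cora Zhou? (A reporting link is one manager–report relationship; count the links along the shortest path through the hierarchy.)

5

Walden Quinn is 3 levels below Hiro Park, and Cora Zhou is 2 levels below Hiro Park (their lowest common manager). The shortest path runs up from Walden Quinn to Hiro Park and back down to Cora Zhou: 3 + 2 = 5 links.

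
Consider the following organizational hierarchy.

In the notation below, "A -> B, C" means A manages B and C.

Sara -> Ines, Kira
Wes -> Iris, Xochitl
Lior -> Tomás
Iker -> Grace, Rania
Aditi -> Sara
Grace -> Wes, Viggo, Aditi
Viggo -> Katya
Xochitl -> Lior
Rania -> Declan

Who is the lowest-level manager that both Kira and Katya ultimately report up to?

Kira's chain of managers is Sara, Aditi, Grace, Iker. Katya's chain of managers is Viggo, Grace, Iker. The first manager that appears in both chains is Grace.

Grace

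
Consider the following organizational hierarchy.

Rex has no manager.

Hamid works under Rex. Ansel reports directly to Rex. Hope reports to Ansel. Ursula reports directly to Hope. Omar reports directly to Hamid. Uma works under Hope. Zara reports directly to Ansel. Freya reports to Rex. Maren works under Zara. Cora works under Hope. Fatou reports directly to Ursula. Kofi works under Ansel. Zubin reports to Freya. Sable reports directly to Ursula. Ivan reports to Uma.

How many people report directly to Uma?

Uma directly manages Ivan. That is 1 direct report.

1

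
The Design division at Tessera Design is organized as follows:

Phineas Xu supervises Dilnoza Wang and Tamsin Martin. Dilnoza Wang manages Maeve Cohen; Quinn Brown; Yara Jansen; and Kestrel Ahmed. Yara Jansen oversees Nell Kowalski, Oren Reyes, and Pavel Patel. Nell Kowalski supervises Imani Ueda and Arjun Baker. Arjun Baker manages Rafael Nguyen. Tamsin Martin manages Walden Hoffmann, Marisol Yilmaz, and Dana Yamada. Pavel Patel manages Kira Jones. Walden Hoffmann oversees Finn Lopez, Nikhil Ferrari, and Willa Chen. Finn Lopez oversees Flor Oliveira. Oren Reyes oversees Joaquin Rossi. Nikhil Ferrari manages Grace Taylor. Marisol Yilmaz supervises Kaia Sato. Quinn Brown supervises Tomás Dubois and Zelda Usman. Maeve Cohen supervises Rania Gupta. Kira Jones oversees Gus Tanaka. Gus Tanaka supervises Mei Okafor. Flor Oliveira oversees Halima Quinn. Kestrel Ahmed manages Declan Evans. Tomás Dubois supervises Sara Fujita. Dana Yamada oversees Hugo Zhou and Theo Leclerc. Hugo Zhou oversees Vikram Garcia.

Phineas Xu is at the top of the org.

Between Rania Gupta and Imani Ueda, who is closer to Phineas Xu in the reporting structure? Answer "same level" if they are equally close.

Rania Gupta

Rania Gupta is 3 levels below Phineas Xu; Imani Ueda is 4. Rania Gupta is higher.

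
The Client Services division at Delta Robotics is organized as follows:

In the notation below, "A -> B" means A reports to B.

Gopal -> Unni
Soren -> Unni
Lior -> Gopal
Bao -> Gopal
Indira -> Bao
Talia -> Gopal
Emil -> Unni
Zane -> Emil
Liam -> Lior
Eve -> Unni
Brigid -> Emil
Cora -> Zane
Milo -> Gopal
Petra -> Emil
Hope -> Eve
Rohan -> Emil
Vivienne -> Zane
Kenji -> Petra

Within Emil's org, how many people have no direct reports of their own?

The people in Emil's organization with no one reporting to them are Rohan, Kenji, Brigid, Vivienne, Cora. That is 5.

5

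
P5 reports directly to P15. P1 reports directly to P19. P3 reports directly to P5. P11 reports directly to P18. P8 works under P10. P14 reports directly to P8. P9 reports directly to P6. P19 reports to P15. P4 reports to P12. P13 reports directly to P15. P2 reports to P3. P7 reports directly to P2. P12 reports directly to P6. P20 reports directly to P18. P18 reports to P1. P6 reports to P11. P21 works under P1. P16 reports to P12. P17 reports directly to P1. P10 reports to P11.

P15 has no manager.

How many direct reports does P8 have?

P8 directly manages P14. That is 1 direct report.

1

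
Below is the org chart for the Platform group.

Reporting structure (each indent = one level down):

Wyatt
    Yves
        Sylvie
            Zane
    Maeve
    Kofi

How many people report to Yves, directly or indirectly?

2

Yves directly manages Sylvie. Under Sylvie: Zane (1). That's 2 in total.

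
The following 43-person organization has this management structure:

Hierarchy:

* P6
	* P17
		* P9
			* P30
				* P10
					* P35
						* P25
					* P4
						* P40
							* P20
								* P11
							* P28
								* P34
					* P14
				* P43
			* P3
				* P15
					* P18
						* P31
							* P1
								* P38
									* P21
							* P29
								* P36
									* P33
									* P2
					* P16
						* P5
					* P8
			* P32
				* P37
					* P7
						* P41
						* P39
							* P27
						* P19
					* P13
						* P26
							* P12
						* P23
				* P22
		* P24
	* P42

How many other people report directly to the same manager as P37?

1

P37 reports to P32. P32's other direct reports are P22 — 1 peer.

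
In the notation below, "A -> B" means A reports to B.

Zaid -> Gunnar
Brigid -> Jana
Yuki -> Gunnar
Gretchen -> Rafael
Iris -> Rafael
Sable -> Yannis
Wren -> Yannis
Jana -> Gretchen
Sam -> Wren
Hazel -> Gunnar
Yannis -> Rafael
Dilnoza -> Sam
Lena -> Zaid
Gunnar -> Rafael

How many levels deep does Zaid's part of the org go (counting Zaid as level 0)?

The longest chain under Zaid runs Zaid → Lena, which is 1 level below Zaid.

1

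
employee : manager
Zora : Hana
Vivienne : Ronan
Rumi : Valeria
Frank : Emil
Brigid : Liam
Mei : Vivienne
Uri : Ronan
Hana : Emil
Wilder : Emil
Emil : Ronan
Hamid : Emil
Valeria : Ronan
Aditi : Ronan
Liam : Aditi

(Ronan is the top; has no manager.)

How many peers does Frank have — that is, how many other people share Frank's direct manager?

3

Frank reports to Emil. Emil's other direct reports are Hamid, Hana, Wilder — 3 peers.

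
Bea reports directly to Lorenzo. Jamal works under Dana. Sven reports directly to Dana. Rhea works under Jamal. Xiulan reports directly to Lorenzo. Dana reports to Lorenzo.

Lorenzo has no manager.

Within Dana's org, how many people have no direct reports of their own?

2

The people in Dana's organization with no one reporting to them are Sven, Rhea. That is 2.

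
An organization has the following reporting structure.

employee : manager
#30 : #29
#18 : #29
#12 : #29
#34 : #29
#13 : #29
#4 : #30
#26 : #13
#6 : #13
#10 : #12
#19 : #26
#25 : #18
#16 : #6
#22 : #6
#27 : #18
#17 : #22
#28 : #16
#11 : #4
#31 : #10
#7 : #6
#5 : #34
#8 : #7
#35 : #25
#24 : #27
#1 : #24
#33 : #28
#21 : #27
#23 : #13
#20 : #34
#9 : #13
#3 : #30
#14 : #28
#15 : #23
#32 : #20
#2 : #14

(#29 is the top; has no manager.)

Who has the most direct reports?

#29

Direct-report counts: #29 has 5; #13 has 4; #23 has 1; #6 has 3; #7 has 1; #22 has 1; #16 has 1; #28 has 2; #14 has 1; #26 has 1; #34 has 2; #20 has 1; #12 has 1; #10 has 1; #18 has 2; #27 has 2; #24 has 1; #25 has 1; #30 has 2; #4 has 1. The largest is 5, held by #29.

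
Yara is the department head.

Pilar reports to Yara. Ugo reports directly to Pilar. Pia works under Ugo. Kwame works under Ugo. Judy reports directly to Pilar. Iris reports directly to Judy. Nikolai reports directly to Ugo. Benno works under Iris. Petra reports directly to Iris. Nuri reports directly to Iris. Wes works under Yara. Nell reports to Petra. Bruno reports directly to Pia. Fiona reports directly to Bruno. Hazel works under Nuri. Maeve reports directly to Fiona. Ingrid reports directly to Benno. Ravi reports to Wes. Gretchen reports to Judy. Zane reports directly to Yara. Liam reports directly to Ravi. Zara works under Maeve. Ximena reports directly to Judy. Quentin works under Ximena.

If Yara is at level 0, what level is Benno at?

Chain from Benno up to Yara: Benno → Iris → Judy → Pilar → Yara. That is 4 steps up, so Benno is 4 levels below Yara.

4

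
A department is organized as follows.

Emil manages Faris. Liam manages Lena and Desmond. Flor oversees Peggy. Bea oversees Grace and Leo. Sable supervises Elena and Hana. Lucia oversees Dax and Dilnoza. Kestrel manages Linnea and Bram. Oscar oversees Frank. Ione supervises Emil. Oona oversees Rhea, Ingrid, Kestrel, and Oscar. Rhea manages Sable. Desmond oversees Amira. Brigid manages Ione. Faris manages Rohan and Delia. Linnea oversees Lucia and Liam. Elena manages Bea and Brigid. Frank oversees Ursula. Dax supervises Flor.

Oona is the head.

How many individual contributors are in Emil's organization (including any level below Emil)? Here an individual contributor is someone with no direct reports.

2

The people in Emil's organization with no one reporting to them are Delia, Rohan. That is 2.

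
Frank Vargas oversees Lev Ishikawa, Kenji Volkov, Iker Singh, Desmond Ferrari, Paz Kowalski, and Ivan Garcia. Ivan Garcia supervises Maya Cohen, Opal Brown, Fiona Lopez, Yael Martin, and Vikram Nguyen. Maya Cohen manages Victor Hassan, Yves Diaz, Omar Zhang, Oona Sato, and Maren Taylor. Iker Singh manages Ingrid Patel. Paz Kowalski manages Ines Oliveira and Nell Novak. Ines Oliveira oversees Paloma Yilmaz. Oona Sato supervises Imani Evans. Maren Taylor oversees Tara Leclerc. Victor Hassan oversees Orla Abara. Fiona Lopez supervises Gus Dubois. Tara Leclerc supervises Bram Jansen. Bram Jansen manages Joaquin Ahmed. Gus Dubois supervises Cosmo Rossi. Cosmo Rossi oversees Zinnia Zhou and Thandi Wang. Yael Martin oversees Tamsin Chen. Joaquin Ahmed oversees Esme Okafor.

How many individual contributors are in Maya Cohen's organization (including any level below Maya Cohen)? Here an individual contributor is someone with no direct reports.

5

The people in Maya Cohen's organization with no one reporting to them are Yves Diaz, Orla Abara, Esme Okafor, Omar Zhang, Imani Evans. That is 5.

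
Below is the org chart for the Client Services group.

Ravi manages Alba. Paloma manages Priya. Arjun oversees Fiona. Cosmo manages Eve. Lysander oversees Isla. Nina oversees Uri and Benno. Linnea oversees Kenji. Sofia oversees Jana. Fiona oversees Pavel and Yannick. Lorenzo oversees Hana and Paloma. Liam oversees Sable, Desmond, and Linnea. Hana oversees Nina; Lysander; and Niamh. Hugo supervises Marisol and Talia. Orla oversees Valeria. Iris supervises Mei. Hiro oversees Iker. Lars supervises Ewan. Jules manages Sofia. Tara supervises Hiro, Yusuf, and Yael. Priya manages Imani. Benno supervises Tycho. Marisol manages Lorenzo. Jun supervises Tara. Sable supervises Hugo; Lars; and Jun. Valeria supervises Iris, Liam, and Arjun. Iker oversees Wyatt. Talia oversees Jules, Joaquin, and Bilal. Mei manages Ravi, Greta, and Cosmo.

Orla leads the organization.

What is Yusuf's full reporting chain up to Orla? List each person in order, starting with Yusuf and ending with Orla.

Yusuf -> Tara -> Jun -> Sable -> Liam -> Valeria -> Orla

Yusuf reports to Tara. Tara reports to Jun. Jun reports to Sable. Sable reports to Liam. Liam reports to Valeria. Valeria reports to Orla. Orla is at the top.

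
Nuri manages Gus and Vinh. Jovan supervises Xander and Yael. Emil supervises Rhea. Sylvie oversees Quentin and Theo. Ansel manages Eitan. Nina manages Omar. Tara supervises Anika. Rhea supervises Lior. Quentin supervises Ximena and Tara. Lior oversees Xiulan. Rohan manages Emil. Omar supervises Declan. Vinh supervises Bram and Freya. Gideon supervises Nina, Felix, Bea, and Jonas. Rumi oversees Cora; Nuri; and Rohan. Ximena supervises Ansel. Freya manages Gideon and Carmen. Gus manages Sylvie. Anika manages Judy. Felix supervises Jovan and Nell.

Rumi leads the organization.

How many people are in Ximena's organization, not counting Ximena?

Ximena directly manages Ansel. Under Ansel: Eitan (1). That's 2 in total.

2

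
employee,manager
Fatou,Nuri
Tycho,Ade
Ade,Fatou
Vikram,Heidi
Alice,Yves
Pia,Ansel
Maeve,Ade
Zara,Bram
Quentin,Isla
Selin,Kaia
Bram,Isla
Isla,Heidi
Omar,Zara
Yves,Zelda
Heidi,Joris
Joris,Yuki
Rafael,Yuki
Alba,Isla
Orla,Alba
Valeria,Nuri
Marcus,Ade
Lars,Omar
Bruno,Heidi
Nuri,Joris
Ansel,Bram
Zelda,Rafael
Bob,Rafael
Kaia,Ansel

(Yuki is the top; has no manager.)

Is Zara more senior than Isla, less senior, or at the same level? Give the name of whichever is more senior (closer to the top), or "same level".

Zara is 5 levels below Yuki; Isla is 3. Isla is higher.

Isla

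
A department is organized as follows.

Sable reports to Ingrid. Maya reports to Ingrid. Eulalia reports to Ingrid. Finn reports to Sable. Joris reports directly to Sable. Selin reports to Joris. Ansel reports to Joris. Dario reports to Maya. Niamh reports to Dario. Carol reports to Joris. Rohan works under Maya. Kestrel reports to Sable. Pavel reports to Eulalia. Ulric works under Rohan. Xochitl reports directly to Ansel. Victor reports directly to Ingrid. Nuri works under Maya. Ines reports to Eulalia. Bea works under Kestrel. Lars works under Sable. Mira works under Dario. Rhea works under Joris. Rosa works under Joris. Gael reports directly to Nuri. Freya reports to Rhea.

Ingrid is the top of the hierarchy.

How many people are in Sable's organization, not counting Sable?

Sable directly manages Finn, Joris, Kestrel, Lars. Finn has no reports. Under Joris: Rosa, Rhea, Freya, Carol, Ansel, Xochitl, Selin (7). Under Kestrel: Bea (1). Lars has no reports. So Sable's organization is 4 direct reports plus everyone under them: 1 + 8 + 2 + 1 = 12.

12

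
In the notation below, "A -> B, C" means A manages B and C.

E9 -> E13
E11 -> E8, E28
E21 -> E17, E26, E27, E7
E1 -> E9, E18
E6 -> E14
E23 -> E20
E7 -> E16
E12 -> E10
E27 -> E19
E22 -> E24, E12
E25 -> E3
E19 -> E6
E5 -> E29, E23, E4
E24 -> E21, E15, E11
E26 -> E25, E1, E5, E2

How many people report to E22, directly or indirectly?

28

E22 directly manages E24, E12. Under E24: E11, E28, E8, E15, E21, E7, E16, E27, E19, E6, E14, E26, E2, E5, E4, E23, E20, E29, E1, E18, E9, E13, E25, E3, E17 (25). Under E12: E10 (1). So E22's organization is 2 direct reports plus everyone under them: 26 + 2 = 28.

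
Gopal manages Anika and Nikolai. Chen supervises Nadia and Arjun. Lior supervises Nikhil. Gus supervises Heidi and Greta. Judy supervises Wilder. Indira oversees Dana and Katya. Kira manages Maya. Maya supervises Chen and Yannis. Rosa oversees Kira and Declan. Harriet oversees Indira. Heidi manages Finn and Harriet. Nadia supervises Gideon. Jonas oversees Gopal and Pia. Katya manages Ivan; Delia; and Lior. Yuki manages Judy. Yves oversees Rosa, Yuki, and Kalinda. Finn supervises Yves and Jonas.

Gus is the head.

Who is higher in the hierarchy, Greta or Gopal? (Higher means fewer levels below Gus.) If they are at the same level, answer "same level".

Greta is 1 level below Gus; Gopal is 4. Greta is higher.

Greta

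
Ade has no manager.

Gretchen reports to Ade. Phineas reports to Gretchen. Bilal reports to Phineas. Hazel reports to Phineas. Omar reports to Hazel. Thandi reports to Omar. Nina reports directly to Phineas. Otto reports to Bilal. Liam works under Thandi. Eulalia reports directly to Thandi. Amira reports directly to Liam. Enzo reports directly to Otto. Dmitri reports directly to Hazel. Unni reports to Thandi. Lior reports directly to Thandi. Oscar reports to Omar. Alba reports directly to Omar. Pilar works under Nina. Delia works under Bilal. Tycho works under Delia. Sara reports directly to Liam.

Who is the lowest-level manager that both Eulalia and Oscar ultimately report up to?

Eulalia's chain of managers is Thandi, Omar, Hazel, Phineas, Gretchen, Ade. Oscar's chain of managers is Omar, Hazel, Phineas, Gretchen, Ade. The first manager that appears in both chains is Omar.

Omar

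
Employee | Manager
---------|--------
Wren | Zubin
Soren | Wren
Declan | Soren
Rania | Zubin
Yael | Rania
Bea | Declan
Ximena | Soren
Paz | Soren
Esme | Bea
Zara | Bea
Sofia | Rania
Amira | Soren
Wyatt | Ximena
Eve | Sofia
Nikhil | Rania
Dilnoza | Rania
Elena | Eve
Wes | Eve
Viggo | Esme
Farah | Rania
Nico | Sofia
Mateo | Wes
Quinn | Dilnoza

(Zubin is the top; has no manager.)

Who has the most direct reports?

Rania

Direct-report counts: Zubin has 2; Rania has 5; Dilnoza has 1; Sofia has 2; Eve has 2; Wes has 1; Wren has 1; Soren has 4; Ximena has 1; Declan has 1; Bea has 2; Esme has 1. The largest is 5, held by Rania.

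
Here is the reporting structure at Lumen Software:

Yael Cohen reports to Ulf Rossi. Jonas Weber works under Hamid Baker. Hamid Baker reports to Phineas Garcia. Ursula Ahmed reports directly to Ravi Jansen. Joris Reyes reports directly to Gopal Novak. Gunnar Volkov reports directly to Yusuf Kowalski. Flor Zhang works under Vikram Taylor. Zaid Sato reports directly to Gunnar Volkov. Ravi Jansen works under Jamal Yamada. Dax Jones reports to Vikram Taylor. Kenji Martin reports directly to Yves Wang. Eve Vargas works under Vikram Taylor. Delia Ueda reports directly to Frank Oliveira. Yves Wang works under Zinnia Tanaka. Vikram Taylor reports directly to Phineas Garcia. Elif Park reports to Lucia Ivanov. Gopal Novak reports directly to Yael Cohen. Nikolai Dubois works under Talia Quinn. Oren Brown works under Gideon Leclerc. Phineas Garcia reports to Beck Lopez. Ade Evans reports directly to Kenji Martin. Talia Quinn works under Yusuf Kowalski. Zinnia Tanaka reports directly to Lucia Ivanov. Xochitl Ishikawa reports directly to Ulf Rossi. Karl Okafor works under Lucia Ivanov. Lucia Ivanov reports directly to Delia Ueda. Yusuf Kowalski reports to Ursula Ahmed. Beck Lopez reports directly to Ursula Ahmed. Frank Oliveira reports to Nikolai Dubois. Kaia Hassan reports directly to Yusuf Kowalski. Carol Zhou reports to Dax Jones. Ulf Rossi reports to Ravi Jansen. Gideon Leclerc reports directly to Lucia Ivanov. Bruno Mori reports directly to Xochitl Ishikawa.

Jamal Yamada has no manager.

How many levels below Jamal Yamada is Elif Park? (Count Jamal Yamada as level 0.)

9

Chain from Elif Park up to Jamal Yamada: Elif Park → Lucia Ivanov → Delia Ueda → Frank Oliveira → Nikolai Dubois → Talia Quinn → Yusuf Kowalski → Ursula Ahmed → Ravi Jansen → Jamal Yamada. That is 9 steps up, so Elif Park is 9 levels below Jamal Yamada.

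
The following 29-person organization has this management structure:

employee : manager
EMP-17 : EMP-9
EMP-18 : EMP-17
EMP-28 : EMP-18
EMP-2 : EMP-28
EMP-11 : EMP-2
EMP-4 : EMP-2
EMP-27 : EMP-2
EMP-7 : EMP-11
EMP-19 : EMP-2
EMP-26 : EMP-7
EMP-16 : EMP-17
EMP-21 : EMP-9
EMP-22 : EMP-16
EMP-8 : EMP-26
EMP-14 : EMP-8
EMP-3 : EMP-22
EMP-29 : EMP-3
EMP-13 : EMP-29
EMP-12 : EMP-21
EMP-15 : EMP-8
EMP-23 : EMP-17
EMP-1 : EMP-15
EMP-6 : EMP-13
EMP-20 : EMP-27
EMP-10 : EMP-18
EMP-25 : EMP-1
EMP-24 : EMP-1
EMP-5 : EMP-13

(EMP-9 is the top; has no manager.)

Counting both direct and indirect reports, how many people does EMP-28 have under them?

14

EMP-28 directly manages EMP-2. Under EMP-2: EMP-19, EMP-27, EMP-20, EMP-4, EMP-11, EMP-7, EMP-26, EMP-8, EMP-15, EMP-1, EMP-24, EMP-25, EMP-14 (13). That's 14 in total.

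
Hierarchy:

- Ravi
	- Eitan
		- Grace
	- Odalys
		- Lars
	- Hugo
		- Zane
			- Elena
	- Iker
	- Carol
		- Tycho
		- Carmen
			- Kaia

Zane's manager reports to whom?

Ravi

Zane reports to Hugo, and Hugo reports to Ravi. So Zane's skip-level manager is Ravi.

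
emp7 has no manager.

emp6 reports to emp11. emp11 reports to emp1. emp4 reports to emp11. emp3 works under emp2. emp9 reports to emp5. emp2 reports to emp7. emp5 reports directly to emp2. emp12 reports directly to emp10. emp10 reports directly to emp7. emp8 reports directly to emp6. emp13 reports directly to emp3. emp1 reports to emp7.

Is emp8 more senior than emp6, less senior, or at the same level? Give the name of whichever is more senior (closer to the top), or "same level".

emp8 is 4 levels below emp7; emp6 is 3. emp6 is higher.

emp6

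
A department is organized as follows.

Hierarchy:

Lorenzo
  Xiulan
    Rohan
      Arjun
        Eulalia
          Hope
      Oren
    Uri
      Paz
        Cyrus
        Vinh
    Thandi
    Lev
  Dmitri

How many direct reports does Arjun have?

Arjun directly manages Eulalia. That is 1 direct report.

1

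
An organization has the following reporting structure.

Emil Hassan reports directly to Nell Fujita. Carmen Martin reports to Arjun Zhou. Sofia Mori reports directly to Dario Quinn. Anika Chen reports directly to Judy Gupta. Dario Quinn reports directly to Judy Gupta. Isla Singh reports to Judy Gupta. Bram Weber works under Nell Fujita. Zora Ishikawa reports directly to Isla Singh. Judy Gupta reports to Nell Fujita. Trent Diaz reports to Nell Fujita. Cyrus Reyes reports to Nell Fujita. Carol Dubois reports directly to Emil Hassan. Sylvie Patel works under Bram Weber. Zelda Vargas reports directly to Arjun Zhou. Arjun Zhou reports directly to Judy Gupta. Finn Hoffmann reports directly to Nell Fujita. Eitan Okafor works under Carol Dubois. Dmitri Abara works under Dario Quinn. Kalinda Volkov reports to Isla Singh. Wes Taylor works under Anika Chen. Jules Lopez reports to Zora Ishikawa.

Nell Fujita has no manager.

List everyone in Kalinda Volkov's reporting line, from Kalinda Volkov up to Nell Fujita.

Kalinda Volkov -> Isla Singh -> Judy Gupta -> Nell Fujita

Kalinda Volkov reports to Isla Singh. Isla Singh reports to Judy Gupta. Judy Gupta reports to Nell Fujita. Nell Fujita is at the top.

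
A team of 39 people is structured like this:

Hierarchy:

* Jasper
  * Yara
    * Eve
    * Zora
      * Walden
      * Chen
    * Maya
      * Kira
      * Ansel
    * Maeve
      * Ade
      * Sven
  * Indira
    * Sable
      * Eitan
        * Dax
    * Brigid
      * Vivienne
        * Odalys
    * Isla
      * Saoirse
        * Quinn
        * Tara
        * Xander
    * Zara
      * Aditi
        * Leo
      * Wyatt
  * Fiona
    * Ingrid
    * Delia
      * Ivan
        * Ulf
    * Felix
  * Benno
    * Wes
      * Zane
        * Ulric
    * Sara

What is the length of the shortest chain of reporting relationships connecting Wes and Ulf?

6

Wes is 2 levels below Jasper, and Ulf is 4 levels below Jasper (their lowest common manager). The shortest path runs up from Wes to Jasper and back down to Ulf: 2 + 4 = 6 links.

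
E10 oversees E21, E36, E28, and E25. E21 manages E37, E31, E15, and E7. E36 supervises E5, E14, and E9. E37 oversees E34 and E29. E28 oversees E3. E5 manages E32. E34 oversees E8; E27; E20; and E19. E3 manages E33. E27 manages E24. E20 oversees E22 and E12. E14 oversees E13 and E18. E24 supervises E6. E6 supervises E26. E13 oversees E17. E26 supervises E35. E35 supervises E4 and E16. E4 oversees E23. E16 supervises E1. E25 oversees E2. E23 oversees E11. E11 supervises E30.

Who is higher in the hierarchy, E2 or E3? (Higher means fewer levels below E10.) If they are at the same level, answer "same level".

Both E2 and E3 are 2 levels below E10.

same level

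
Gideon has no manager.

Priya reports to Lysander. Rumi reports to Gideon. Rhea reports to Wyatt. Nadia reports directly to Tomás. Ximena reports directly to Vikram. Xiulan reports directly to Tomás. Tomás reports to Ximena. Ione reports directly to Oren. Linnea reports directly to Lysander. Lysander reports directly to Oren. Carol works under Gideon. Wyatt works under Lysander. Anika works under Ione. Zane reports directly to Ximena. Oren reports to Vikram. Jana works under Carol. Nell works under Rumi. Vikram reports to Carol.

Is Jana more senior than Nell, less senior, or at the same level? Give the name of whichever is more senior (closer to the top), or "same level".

same level

Both Jana and Nell are 2 levels below Gideon.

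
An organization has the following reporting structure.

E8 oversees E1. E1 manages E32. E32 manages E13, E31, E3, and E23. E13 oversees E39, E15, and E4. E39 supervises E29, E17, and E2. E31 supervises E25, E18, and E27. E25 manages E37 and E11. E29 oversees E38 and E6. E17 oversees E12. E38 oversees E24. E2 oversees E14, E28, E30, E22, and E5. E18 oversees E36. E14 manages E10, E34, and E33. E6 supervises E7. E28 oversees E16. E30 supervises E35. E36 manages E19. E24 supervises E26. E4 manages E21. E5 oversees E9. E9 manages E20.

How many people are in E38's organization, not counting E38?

2

E38 directly manages E24. Under E24: E26 (1). That's 2 in total.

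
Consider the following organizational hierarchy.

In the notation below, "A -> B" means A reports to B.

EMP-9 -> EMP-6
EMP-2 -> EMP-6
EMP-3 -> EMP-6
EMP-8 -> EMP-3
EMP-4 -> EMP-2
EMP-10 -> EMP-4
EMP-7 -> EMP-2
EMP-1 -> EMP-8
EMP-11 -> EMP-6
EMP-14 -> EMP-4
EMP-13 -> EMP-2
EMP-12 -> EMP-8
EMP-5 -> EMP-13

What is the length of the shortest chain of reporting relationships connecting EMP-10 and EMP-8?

EMP-10 is 3 levels below EMP-6, and EMP-8 is 2 levels below EMP-6 (their lowest common manager). The shortest path runs up from EMP-10 to EMP-6 and back down to EMP-8: 3 + 2 = 5 links.

5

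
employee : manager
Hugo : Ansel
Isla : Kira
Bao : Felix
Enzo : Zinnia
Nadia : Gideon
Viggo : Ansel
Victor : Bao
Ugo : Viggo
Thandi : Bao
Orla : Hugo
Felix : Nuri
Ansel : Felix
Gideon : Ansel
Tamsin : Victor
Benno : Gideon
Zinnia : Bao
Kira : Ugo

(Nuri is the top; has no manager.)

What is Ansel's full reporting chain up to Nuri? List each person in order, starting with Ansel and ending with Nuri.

Ansel reports to Felix. Felix reports to Nuri. Nuri is at the top.

Ansel -> Felix -> Nuri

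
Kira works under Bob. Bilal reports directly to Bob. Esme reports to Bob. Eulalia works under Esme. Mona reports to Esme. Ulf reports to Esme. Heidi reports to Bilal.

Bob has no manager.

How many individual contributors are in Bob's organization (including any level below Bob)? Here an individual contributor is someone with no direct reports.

The people in Bob's organization with no one reporting to them are Ulf, Mona, Eulalia, Heidi, Kira. That is 5.

5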